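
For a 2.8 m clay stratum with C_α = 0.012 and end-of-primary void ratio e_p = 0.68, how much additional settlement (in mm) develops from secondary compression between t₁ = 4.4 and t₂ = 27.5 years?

S_s ≈ 15.9 mm

Secondary compression: S_s = C_α·H/(1+e_p)·log₁₀(t₂/t₁)
S_s = 0.012×2.8/(1+0.68)×log₁₀(27.5/4.4)
    = 0.02 × 0.7959 = 0.01592 m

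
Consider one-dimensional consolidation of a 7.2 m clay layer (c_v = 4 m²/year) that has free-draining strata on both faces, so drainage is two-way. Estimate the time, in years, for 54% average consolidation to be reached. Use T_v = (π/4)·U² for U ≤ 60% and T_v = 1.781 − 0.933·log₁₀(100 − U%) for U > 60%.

t ≈ 0.742 years

Drainage path length: H_d = H/2 = 3.6 m (double drainage).
U ≤ 60%: T_v = (π/4)·U² = (π/4)×0.54² = 0.22902.
t = T_v·H_d²/c_v = 0.22902×3.6²/4 = 0.742 years.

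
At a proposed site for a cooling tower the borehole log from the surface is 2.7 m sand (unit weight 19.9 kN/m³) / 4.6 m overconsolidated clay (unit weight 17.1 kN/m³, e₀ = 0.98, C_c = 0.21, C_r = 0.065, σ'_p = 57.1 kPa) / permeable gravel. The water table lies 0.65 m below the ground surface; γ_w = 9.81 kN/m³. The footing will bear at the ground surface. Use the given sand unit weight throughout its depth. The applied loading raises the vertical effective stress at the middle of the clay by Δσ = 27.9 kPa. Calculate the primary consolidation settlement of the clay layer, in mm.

S_c ≈ 75.1 mm

Mid-depth of clay below the ground surface: z = 2.7 + 4.6/2 = 5 m.
Total vertical stress at mid-clay: σ_v = 19.9×2.7 + 17.1×2.3 = 93.06 kPa.
Pore pressure: u = 9.81×(5 − 0.65) = 42.673 kPa.
Initial effective stress: σ'_0 = σ_v − u = 93.06 − 42.673 = 50.387 kPa.
Final effective stress: σ'_f = 50.387 + 27.9 = 78.287 kPa.
σ'_f = 78.287 > σ'_p = 57.1 kPa, so the stress path crosses the preconsolidation pressure — recompression up to σ'_p, then virgin compression beyond:
S_c = H/(1+e₀)·[C_r·log₁₀(σ'_p/σ'_0) + C_c·log₁₀(σ'_f/σ'_p)]
    = 4.6/1.98 × [0.065×log₁₀(57.1/50.387) + 0.21×log₁₀(78.287/57.1)]
    = 2.3232 × [0.0035306 + 0.028781] = 0.07507 m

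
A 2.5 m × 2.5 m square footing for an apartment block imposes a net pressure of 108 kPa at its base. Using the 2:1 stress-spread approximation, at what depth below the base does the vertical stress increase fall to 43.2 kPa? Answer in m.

z ≈ 1.45 m

2:1 spreading — at depth z the loaded area has grown by z in each plan dimension:
qB²/(B+z)² = Δσ_z ⇒ z = B(√(q/Δσ_z) − 1) = 2.5×(√(108/43.2) − 1) = 1.453 m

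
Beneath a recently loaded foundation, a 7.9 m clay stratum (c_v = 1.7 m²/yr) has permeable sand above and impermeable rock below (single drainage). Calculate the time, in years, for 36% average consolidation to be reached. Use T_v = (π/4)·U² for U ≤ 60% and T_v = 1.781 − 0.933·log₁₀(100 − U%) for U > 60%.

t ≈ 3.74 years

Drainage path length: H_d = H = 7.9 m (single drainage).
U ≤ 60%: T_v = (π/4)·U² = (π/4)×0.36² = 0.10179.
t = T_v·H_d²/c_v = 0.10179×7.9²/1.7 = 3.737 years.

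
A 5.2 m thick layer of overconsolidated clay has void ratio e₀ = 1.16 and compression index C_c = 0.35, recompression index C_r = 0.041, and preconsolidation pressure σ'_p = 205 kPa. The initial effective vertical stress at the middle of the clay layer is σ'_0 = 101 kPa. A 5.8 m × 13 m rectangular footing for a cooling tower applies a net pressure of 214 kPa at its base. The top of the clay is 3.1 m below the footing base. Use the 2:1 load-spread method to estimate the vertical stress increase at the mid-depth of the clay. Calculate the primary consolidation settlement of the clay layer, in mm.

S_c ≈ 23.8 mm

Mid-depth of clay below the footing base: z = 3.1 + 5.2/2 = 5.7 m.
Stress increase at mid-clay by the 2:1 spreading method:
Δσ = qBL/((B+z)(L+z)) = 214×5.8×13/((5.8+5.7)(13+5.7)) = 75.032 kPa
Final effective stress: σ'_f = 101 + 75.032 = 176.03 kPa.
σ'_f = 176.03 ≤ σ'_p = 205 kPa, so the clay remains overconsolidated and only the recompression index applies:
S_c = C_r·H/(1+e₀)·log₁₀(σ'_f/σ'_0) = 0.041×5.2/2.16×log₁₀(176.03/101)
    = 0.098703 × 0.24127 = 0.02381 m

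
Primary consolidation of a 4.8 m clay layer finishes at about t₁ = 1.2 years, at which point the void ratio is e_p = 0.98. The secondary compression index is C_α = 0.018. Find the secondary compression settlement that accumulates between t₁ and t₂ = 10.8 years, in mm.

Secondary compression: S_s = C_α·H/(1+e_p)·log₁₀(t₂/t₁)
S_s = 0.018×4.8/(1+0.98)×log₁₀(10.8/1.2)
    = 0.04364 × 0.9542 = 0.04164 m

S_s ≈ 41.6 mm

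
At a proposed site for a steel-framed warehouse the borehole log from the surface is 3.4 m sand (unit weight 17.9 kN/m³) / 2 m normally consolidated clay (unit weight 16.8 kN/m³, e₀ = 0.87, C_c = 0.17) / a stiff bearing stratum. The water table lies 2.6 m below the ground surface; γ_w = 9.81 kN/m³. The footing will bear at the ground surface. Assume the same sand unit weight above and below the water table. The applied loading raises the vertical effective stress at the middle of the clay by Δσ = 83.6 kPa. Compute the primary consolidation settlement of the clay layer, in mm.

S_c ≈ 68.9 mm

Mid-depth of clay below the ground surface: z = 3.4 + 2/2 = 4.4 m.
Total vertical stress at mid-clay: σ_v = 17.9×3.4 + 16.8×1 = 77.66 kPa.
Pore pressure: u = 9.81×(4.4 − 2.6) = 17.658 kPa.
Initial effective stress: σ'_0 = σ_v − u = 77.66 − 17.658 = 60.002 kPa.
Final effective stress: σ'_f = σ'_0 + Δσ = 60.002 + 83.6 = 143.6 kPa.
Normally consolidated clay, so the full stress increment lies on the virgin compression line:
S_c = C_c·H/(1+e₀)·log₁₀(σ'_f/σ'_0) = 0.17×2/(1+0.87)×log₁₀(143.6/60.002)
    = 0.18182 × 0.37899 = 0.06891 m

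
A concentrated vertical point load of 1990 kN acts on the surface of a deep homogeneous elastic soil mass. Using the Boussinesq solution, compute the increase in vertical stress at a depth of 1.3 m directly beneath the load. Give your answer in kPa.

Boussinesq vertical stress below a point load on an elastic half-space:
Δσ_z = 3P/(2πz²) · [1 + (r/z)²]^(−5/2)
r/z = 0/1.3 = 0; [1+(r/z)²]^(−5/2) = 1.
Δσ_z = 3×1990/(2π×1.3²) × 1 = 562.22 × 1 = 562.2 kPa

Δσ_z ≈ 562 kPa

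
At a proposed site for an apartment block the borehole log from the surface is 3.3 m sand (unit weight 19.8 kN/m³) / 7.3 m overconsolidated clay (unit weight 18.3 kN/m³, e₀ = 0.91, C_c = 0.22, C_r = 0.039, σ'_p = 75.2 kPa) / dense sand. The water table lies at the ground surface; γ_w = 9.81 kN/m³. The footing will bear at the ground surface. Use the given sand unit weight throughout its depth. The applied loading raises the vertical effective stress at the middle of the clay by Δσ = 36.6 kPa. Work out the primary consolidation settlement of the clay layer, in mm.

Mid-depth of clay below the ground surface: z = 3.3 + 7.3/2 = 6.95 m.
Total vertical stress at mid-clay: σ_v = 19.8×3.3 + 18.3×3.65 = 132.13 kPa.
Pore pressure: u = 9.81×(6.95 − 0) = 68.18 kPa.
Initial effective stress: σ'_0 = σ_v − u = 132.13 − 68.18 = 63.95 kPa.
Final effective stress: σ'_f = 63.95 + 36.6 = 100.55 kPa.
σ'_f = 100.55 > σ'_p = 75.2 kPa, so the stress path crosses the preconsolidation pressure — recompression up to σ'_p, then virgin compression beyond:
S_c = H/(1+e₀)·[C_r·log₁₀(σ'_p/σ'_0) + C_c·log₁₀(σ'_f/σ'_p)]
    = 7.3/1.91 × [0.039×log₁₀(75.2/63.95) + 0.22×log₁₀(100.55/75.2)]
    = 3.822 × [0.0027447 + 0.027756] = 0.1166 m

S_c ≈ 117 mm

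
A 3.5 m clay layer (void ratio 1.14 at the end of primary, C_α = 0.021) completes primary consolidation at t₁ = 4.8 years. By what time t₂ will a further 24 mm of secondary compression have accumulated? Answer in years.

S_s = C_α·H/(1+e_p)·log₁₀(t₂/t₁) ⇒ log₁₀(t₂/t₁) = S_s·(1+e_p)/(C_α·H).
log₁₀(t₂/t₁) = 0.024 × (1+1.14) / (0.021×3.5) = 0.6988
t₂ = t₁ × 10^0.6988 = 4.8 × 4.998 = 23.99 years

t₂ ≈ 24 years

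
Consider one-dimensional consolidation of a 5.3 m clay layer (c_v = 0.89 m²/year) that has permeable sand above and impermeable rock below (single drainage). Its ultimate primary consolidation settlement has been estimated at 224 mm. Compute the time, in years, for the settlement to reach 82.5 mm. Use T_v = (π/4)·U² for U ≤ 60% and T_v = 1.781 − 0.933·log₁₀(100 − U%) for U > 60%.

Drainage path length: H_d = H = 5.3 m (single drainage).
U = S(t)/S_ult = 82.5/224 = 0.3683.
U ≤ 60%: T_v = (π/4)·U² = (π/4)×0.3683² = 0.10654.
t = T_v·H_d²/c_v = 0.10654×5.3²/0.89 = 3.363 years.

t ≈ 3.36 years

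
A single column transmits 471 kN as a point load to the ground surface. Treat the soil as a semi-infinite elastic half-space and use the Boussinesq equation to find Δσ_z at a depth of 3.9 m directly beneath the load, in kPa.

Δσ_z ≈ 14.8 kPa

Boussinesq vertical stress below a point load on an elastic half-space:
Δσ_z = 3P/(2πz²) · [1 + (r/z)²]^(−5/2)
r/z = 0/3.9 = 0; [1+(r/z)²]^(−5/2) = 1.
Δσ_z = 3×471/(2π×3.9²) × 1 = 14.785 × 1 = 14.79 kPa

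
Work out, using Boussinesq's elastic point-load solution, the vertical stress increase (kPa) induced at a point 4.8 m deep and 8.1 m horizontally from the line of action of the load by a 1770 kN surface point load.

Δσ_z ≈ 1.26 kPa

Boussinesq vertical stress below a point load on an elastic half-space:
Δσ_z = 3P/(2πz²) · [1 + (r/z)²]^(−5/2)
r/z = 8.1/4.8 = 1.6875; [1+(r/z)²]^(−5/2) = 0.034436.
Δσ_z = 3×1770/(2π×4.8²) × 0.034436 = 36.68 × 0.034436 = 1.263 kPa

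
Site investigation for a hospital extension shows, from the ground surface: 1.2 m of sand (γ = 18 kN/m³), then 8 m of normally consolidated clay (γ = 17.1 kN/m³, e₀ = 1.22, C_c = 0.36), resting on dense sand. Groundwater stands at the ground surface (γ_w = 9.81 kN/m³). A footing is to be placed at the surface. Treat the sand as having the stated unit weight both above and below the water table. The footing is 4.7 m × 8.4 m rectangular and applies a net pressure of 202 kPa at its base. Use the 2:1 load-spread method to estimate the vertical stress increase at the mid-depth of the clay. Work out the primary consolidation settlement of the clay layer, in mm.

Mid-depth of clay below the ground surface: z = 1.2 + 8/2 = 5.2 m.
Total vertical stress at mid-clay: σ_v = 18×1.2 + 17.1×4 = 90 kPa.
Pore pressure: u = 9.81×(5.2 − 0) = 51.012 kPa.
Initial effective stress: σ'_0 = σ_v − u = 90 − 51.012 = 38.988 kPa.
Stress increase at mid-clay by the 2:1 spreading method:
Δσ = qBL/((B+z)(L+z)) = 202×4.7×8.4/((4.7+5.2)(8.4+5.2)) = 59.232 kPa
Final effective stress: σ'_f = σ'_0 + Δσ = 38.988 + 59.232 = 98.22 kPa.
Normally consolidated clay, so the full stress increment lies on the virgin compression line:
S_c = C_c·H/(1+e₀)·log₁₀(σ'_f/σ'_0) = 0.36×8/(1+1.22)×log₁₀(98.22/38.988)
    = 1.2973 × 0.40127 = 0.5206 m

S_c ≈ 521 mm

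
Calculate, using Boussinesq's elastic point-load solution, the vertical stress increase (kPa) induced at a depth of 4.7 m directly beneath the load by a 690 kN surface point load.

Δσ_z ≈ 14.9 kPa

Boussinesq vertical stress below a point load on an elastic half-space:
Δσ_z = 3P/(2πz²) · [1 + (r/z)²]^(−5/2)
r/z = 0/4.7 = 0; [1+(r/z)²]^(−5/2) = 1.
Δσ_z = 3×690/(2π×4.7²) × 1 = 14.914 × 1 = 14.91 kPa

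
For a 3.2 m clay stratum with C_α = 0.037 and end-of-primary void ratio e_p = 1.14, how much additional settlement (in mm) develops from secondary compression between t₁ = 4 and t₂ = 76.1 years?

S_s ≈ 70.8 mm

Secondary compression: S_s = C_α·H/(1+e_p)·log₁₀(t₂/t₁)
S_s = 0.037×3.2/(1+1.14)×log₁₀(76.1/4)
    = 0.05533 × 1.279 = 0.07078 m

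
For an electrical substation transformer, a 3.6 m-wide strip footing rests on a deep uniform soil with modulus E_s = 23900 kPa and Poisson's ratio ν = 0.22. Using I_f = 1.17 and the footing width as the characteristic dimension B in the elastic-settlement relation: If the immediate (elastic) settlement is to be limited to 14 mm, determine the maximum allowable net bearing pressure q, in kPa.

S_e = q·B·(1−ν²)/E_s · I_f  ⇒  q = S_e·E_s / (B·(1−ν²)·I_f).
q = 0.014 × 23900 / (3.6 × 0.9516 × 1.17) = 83.48 kPa

q ≈ 83.5 kPa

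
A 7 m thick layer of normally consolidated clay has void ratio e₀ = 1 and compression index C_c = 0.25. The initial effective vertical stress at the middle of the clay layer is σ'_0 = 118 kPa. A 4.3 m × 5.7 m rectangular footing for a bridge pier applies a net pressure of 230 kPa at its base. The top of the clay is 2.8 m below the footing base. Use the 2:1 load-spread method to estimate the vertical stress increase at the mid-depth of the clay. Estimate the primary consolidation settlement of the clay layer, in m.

S_c ≈ 0.121 m

Mid-depth of clay below the footing base: z = 2.8 + 7/2 = 6.3 m.
Stress increase at mid-clay by the 2:1 spreading method:
Δσ = qBL/((B+z)(L+z)) = 230×4.3×5.7/((4.3+6.3)(5.7+6.3)) = 44.318 kPa
Final effective stress: σ'_f = σ'_0 + Δσ = 118 + 44.318 = 162.32 kPa.
Normally consolidated clay, so the full stress increment lies on the virgin compression line:
S_c = C_c·H/(1+e₀)·log₁₀(σ'_f/σ'_0) = 0.25×7/(1+1)×log₁₀(162.32/118)
    = 0.875 × 0.13849 = 0.1212 m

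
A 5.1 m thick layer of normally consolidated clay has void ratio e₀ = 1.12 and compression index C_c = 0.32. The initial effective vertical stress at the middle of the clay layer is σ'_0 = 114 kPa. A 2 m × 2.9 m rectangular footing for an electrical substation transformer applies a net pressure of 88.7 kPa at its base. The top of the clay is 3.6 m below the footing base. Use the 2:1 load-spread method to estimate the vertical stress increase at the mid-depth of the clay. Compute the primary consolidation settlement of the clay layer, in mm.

Mid-depth of clay below the footing base: z = 3.6 + 5.1/2 = 6.15 m.
Stress increase at mid-clay by the 2:1 spreading method:
Δσ = qBL/((B+z)(L+z)) = 88.7×2×2.9/((2+6.15)(2.9+6.15)) = 6.975 kPa
Final effective stress: σ'_f = σ'_0 + Δσ = 114 + 6.975 = 120.97 kPa.
Normally consolidated clay, so the full stress increment lies on the virgin compression line:
S_c = C_c·H/(1+e₀)·log₁₀(σ'_f/σ'_0) = 0.32×5.1/(1+1.12)×log₁₀(120.97/114)
    = 0.76981 × 0.025773 = 0.01984 m

S_c ≈ 19.8 mm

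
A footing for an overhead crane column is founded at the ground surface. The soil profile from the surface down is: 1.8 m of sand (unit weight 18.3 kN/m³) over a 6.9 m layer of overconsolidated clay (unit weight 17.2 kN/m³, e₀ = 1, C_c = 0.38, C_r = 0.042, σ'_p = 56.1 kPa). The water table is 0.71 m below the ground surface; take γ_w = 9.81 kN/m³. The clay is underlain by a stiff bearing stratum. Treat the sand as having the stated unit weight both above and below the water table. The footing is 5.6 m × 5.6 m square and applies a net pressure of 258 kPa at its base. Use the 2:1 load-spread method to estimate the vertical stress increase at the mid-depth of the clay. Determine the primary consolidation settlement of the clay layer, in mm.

S_c ≈ 426 mm

Mid-depth of clay below the ground surface: z = 1.8 + 6.9/2 = 5.25 m.
Total vertical stress at mid-clay: σ_v = 18.3×1.8 + 17.2×3.45 = 92.28 kPa.
Pore pressure: u = 9.81×(5.25 − 0.71) = 44.537 kPa.
Initial effective stress: σ'_0 = σ_v − u = 92.28 − 44.537 = 47.743 kPa.
Stress increase at mid-clay by the 2:1 spreading method:
Δσ = qBL/((B+z)(L+z)) = 258×5.6×5.6/((5.6+5.25)(5.6+5.25)) = 68.728 kPa
Final effective stress: σ'_f = 47.743 + 68.728 = 116.47 kPa.
σ'_f = 116.47 > σ'_p = 56.1 kPa, so the stress path crosses the preconsolidation pressure — recompression up to σ'_p, then virgin compression beyond:
S_c = H/(1+e₀)·[C_r·log₁₀(σ'_p/σ'_0) + C_c·log₁₀(σ'_f/σ'_p)]
    = 6.9/2 × [0.042×log₁₀(56.1/47.743) + 0.38×log₁₀(116.47/56.1)]
    = 3.45 × [0.0029422 + 0.12056] = 0.4261 m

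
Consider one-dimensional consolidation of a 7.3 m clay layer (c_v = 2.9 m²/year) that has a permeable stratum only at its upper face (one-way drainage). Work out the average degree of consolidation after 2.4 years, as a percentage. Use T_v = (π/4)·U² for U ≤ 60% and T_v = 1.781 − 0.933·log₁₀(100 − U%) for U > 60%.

Drainage path length: H_d = H = 7.3 m (single drainage).
T_v = c_v·t/H_d² = 2.9×2.4/7.3² = 0.13061.
T_v = 0.13061 corresponds to the U ≤ 60% branch:
U = √(4T_v/π) = 0.4078

U ≈ 40.8 %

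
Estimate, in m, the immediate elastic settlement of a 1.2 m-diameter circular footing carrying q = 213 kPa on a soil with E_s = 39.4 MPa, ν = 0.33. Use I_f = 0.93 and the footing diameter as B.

Immediate (elastic) settlement: S_e = q·B·(1−ν²)/E_s · I_f.
E_s = 39.4 MPa = 39400 kPa.
S_e = 213 × 1.2 × (1 − 0.33²) / 39400 × 0.93
    = 213 × 1.2 × 0.8911 / 39400 × 0.93
    = 0.005376 m

S_e ≈ 0.00538 m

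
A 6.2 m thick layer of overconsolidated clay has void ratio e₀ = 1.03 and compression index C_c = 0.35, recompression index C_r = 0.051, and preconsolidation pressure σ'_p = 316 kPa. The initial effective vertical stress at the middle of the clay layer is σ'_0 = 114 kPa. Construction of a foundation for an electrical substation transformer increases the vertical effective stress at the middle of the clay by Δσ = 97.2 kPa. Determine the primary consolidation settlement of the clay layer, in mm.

S_c ≈ 41.7 mm

Final effective stress: σ'_f = 114 + 97.2 = 211.2 kPa.
σ'_f = 211.2 ≤ σ'_p = 316 kPa, so the clay remains overconsolidated and only the recompression index applies:
S_c = C_r·H/(1+e₀)·log₁₀(σ'_f/σ'_0) = 0.051×6.2/2.03×log₁₀(211.2/114)
    = 0.15576 × 0.26779 = 0.04171 m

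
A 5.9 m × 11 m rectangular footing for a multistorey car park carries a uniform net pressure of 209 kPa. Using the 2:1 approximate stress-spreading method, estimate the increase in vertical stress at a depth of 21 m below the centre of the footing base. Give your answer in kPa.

Δσ_z ≈ 15.8 kPa

By the 2:1 method the load spreads at 1 horizontal : 2 vertical, so at depth z the loaded area has grown by z in each plan dimension:
Δσ = qBL/((B+z)(L+z)) = 209×5.9×11/((5.9+21)(11+21)) = 15.758 kPa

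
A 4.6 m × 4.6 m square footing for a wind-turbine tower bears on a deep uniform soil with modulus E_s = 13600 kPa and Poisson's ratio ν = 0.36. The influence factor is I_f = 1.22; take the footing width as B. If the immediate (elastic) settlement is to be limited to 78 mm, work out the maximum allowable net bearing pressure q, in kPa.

S_e = q·B·(1−ν²)/E_s · I_f  ⇒  q = S_e·E_s / (B·(1−ν²)·I_f).
q = 0.078 × 13600 / (4.6 × 0.8704 × 1.22) = 217.2 kPa

q ≈ 217 kPa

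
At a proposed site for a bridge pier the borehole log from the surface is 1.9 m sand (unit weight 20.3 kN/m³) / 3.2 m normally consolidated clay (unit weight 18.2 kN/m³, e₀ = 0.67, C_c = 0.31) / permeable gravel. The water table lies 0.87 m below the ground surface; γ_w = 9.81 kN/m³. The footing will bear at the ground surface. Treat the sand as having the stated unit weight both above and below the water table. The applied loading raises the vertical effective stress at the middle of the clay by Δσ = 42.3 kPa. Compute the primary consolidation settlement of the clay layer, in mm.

Mid-depth of clay below the ground surface: z = 1.9 + 3.2/2 = 3.5 m.
Total vertical stress at mid-clay: σ_v = 20.3×1.9 + 18.2×1.6 = 67.69 kPa.
Pore pressure: u = 9.81×(3.5 − 0.87) = 25.8 kPa.
Initial effective stress: σ'_0 = σ_v − u = 67.69 − 25.8 = 41.89 kPa.
Final effective stress: σ'_f = σ'_0 + Δσ = 41.89 + 42.3 = 84.19 kPa.
Normally consolidated clay, so the full stress increment lies on the virgin compression line:
S_c = C_c·H/(1+e₀)·log₁₀(σ'_f/σ'_0) = 0.31×3.2/(1+0.67)×log₁₀(84.19/41.89)
    = 0.59401 × 0.30315 = 0.1801 m

S_c ≈ 180 mm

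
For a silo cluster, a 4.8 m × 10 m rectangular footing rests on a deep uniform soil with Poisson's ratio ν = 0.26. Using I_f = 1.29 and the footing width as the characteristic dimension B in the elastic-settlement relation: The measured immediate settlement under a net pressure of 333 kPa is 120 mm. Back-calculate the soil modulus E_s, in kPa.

E_s ≈ 16000 kPa

S_e = q·B·(1−ν²)/E_s · I_f  ⇒  E_s = q·B·(1−ν²)·I_f / S_e.
E_s = 333 × 4.8 × 0.9324 × 1.29 / 0.12 = 16020 kPa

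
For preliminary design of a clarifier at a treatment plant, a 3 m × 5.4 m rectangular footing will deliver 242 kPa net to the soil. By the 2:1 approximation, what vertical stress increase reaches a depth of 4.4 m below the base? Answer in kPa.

By the 2:1 method the load spreads at 1 horizontal : 2 vertical, so at depth z the loaded area has grown by z in each plan dimension:
Δσ = qBL/((B+z)(L+z)) = 242×3×5.4/((3+4.4)(5.4+4.4)) = 54.06 kPa

Δσ_z ≈ 54.1 kPa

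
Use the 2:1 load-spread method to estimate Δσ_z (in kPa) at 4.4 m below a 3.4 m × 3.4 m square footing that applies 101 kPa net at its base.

Δσ_z ≈ 19.2 kPa

By the 2:1 method the load spreads at 1 horizontal : 2 vertical, so at depth z the loaded area has grown by z in each plan dimension:
Δσ = qBL/((B+z)(L+z)) = 101×3.4×3.4/((3.4+4.4)(3.4+4.4)) = 19.191 kPa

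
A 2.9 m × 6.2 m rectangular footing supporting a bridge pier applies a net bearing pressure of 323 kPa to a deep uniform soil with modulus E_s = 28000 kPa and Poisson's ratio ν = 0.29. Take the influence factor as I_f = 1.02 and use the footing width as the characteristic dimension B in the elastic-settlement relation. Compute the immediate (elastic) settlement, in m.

S_e ≈ 0.0313 m

Immediate (elastic) settlement: S_e = q·B·(1−ν²)/E_s · I_f.
S_e = 323 × 2.9 × (1 − 0.29²) / 28000 × 1.02
    = 323 × 2.9 × 0.9159 / 28000 × 1.02
    = 0.03125 m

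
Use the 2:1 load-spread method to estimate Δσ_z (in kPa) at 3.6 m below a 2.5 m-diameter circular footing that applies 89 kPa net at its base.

By the 2:1 method the load spreads at 1 horizontal : 2 vertical, so at depth z the loaded area has grown by z in each plan dimension:
Δσ ≈ qD²/(D+z)² = 89×2.5²/(2.5+3.6)² = 14.949 kPa

Δσ_z ≈ 14.9 kPa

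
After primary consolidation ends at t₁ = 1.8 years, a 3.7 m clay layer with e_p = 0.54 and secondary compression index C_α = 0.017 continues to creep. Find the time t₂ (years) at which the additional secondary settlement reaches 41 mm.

S_s = C_α·H/(1+e_p)·log₁₀(t₂/t₁) ⇒ log₁₀(t₂/t₁) = S_s·(1+e_p)/(C_α·H).
log₁₀(t₂/t₁) = 0.041 × (1+0.54) / (0.017×3.7) = 1.004
t₂ = t₁ × 10^1.004 = 1.8 × 10.09 = 18.16 years

t₂ ≈ 18.2 years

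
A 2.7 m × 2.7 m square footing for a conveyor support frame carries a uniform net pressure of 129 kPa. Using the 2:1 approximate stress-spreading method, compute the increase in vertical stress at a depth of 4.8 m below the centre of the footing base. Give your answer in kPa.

By the 2:1 method the load spreads at 1 horizontal : 2 vertical, so at depth z the loaded area has grown by z in each plan dimension:
Δσ = qBL/((B+z)(L+z)) = 129×2.7×2.7/((2.7+4.8)(2.7+4.8)) = 16.718 kPa

Δσ_z ≈ 16.7 kPa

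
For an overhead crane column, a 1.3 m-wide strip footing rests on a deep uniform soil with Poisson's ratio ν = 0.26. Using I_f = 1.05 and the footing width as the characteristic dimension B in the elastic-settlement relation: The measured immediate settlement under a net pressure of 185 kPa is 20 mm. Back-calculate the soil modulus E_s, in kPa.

E_s ≈ 11800 kPa

S_e = q·B·(1−ν²)/E_s · I_f  ⇒  E_s = q·B·(1−ν²)·I_f / S_e.
E_s = 185 × 1.3 × 0.9324 × 1.05 / 0.02 = 11770 kPa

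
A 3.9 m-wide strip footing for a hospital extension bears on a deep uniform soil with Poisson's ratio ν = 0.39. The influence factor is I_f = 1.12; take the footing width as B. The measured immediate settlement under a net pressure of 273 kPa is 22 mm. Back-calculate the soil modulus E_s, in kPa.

S_e = q·B·(1−ν²)/E_s · I_f  ⇒  E_s = q·B·(1−ν²)·I_f / S_e.
E_s = 273 × 3.9 × 0.8479 × 1.12 / 0.022 = 45960 kPa

E_s ≈ 46000 kPa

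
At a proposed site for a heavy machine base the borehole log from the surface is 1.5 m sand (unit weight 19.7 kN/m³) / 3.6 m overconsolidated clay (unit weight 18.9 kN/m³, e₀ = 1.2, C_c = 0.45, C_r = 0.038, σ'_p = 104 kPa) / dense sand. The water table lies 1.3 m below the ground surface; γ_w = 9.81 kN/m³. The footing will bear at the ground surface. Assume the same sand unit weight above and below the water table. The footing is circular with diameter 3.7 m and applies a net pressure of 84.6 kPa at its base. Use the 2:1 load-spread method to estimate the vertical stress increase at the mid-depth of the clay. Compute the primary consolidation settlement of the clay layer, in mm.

S_c ≈ 11.6 mm

Mid-depth of clay below the ground surface: z = 1.5 + 3.6/2 = 3.3 m.
Total vertical stress at mid-clay: σ_v = 19.7×1.5 + 18.9×1.8 = 63.57 kPa.
Pore pressure: u = 9.81×(3.3 − 1.3) = 19.62 kPa.
Initial effective stress: σ'_0 = σ_v − u = 63.57 − 19.62 = 43.95 kPa.
Stress increase at mid-clay by the 2:1 spreading method:
Δσ ≈ qD²/(D+z)² = 84.6×3.7²/(3.7+3.3)² = 23.636 kPa
Final effective stress: σ'_f = 43.95 + 23.636 = 67.586 kPa.
σ'_f = 67.586 ≤ σ'_p = 104 kPa, so the clay remains overconsolidated and only the recompression index applies:
S_c = C_r·H/(1+e₀)·log₁₀(σ'_f/σ'_0) = 0.038×3.6/2.2×log₁₀(67.586/43.95)
    = 0.062183 × 0.1869 = 0.01162 m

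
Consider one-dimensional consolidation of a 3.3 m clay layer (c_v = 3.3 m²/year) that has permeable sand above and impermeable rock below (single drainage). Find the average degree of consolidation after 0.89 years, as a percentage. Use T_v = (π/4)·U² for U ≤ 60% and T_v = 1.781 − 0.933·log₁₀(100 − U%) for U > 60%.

Drainage path length: H_d = H = 3.3 m (single drainage).
T_v = c_v·t/H_d² = 3.3×0.89/3.3² = 0.2697.
T_v = 0.2697 corresponds to the U ≤ 60% branch:
U = √(4T_v/π) = 0.586

U ≈ 58.6 %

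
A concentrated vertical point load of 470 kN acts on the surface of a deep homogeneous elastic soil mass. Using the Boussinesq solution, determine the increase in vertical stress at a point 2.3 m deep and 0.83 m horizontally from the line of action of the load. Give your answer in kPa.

Boussinesq vertical stress below a point load on an elastic half-space:
Δσ_z = 3P/(2πz²) · [1 + (r/z)²]^(−5/2)
r/z = 0.83/2.3 = 0.36087; [1+(r/z)²]^(−5/2) = 0.73635.
Δσ_z = 3×470/(2π×2.3²) × 0.73635 = 42.421 × 0.73635 = 31.24 kPa

Δσ_z ≈ 31.2 kPa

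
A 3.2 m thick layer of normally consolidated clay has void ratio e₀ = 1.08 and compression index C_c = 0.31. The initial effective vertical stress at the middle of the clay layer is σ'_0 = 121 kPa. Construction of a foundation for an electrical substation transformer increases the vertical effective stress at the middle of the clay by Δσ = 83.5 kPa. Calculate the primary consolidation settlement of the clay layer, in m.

S_c ≈ 0.109 m

Final effective stress: σ'_f = σ'_0 + Δσ = 121 + 83.5 = 204.5 kPa.
Normally consolidated clay, so the full stress increment lies on the virgin compression line:
S_c = C_c·H/(1+e₀)·log₁₀(σ'_f/σ'_0) = 0.31×3.2/(1+1.08)×log₁₀(204.5/121)
    = 0.47692 × 0.22791 = 0.1087 m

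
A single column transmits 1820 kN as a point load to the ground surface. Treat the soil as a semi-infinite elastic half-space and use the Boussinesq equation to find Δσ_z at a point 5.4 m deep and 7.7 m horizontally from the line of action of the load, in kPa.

Δσ_z ≈ 1.86 kPa

Boussinesq vertical stress below a point load on an elastic half-space:
Δσ_z = 3P/(2πz²) · [1 + (r/z)²]^(−5/2)
r/z = 7.7/5.4 = 1.4259; [1+(r/z)²]^(−5/2) = 0.062406.
Δσ_z = 3×1820/(2π×5.4²) × 0.062406 = 29.801 × 0.062406 = 1.86 kPa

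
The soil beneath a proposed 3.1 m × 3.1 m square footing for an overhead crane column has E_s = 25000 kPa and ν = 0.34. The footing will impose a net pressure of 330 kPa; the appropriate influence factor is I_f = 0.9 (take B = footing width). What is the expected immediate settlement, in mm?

Immediate (elastic) settlement: S_e = q·B·(1−ν²)/E_s · I_f.
S_e = 330 × 3.1 × (1 − 0.34²) / 25000 × 0.9
    = 330 × 3.1 × 0.8844 / 25000 × 0.9
    = 0.03257 m = 32.57 mm

S_e ≈ 32.6 mm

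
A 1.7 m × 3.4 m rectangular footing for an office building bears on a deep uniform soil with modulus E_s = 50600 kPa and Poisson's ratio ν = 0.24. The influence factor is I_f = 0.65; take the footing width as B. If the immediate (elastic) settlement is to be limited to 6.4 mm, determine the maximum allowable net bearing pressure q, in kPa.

S_e = q·B·(1−ν²)/E_s · I_f  ⇒  q = S_e·E_s / (B·(1−ν²)·I_f).
q = 0.0064 × 50600 / (1.7 × 0.9424 × 0.65) = 311 kPa

q ≈ 311 kPa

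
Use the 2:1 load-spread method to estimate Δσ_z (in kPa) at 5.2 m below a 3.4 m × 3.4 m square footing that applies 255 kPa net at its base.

Δσ_z ≈ 39.9 kPa

By the 2:1 method the load spreads at 1 horizontal : 2 vertical, so at depth z the loaded area has grown by z in each plan dimension:
Δσ = qBL/((B+z)(L+z)) = 255×3.4×3.4/((3.4+5.2)(3.4+5.2)) = 39.857 kPa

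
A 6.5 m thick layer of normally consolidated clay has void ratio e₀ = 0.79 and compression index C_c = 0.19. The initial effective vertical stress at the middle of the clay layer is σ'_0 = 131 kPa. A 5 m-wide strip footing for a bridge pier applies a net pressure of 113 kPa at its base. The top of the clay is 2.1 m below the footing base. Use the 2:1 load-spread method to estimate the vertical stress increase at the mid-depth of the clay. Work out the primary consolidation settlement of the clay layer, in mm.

S_c ≈ 104 mm

Mid-depth of clay below the footing base: z = 2.1 + 6.5/2 = 5.35 m.
Stress increase at mid-clay by the 2:1 spreading method:
Δσ = qB/(B+z) = 113×5/(5+5.35) = 54.589 kPa
Final effective stress: σ'_f = σ'_0 + Δσ = 131 + 54.589 = 185.59 kPa.
Normally consolidated clay, so the full stress increment lies on the virgin compression line:
S_c = C_c·H/(1+e₀)·log₁₀(σ'_f/σ'_0) = 0.19×6.5/(1+0.79)×log₁₀(185.59/131)
    = 0.68994 × 0.15128 = 0.1044 m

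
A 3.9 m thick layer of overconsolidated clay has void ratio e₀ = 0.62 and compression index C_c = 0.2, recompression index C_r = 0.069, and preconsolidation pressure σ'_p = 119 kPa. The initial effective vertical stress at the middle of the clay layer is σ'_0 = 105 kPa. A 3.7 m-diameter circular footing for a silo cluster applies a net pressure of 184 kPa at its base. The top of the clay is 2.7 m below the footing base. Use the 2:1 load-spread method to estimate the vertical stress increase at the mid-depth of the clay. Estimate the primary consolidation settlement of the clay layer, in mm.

S_c ≈ 44.7 mm

Mid-depth of clay below the footing base: z = 2.7 + 3.9/2 = 4.65 m.
Stress increase at mid-clay by the 2:1 spreading method:
Δσ ≈ qD²/(D+z)² = 184×3.7²/(3.7+4.65)² = 36.128 kPa
Final effective stress: σ'_f = 105 + 36.128 = 141.13 kPa.
σ'_f = 141.13 > σ'_p = 119 kPa, so the stress path crosses the preconsolidation pressure — recompression up to σ'_p, then virgin compression beyond:
S_c = H/(1+e₀)·[C_r·log₁₀(σ'_p/σ'_0) + C_c·log₁₀(σ'_f/σ'_p)]
    = 3.9/1.62 × [0.069×log₁₀(119/105) + 0.2×log₁₀(141.13/119)]
    = 2.4074 × [0.0037507 + 0.014814] = 0.04469 m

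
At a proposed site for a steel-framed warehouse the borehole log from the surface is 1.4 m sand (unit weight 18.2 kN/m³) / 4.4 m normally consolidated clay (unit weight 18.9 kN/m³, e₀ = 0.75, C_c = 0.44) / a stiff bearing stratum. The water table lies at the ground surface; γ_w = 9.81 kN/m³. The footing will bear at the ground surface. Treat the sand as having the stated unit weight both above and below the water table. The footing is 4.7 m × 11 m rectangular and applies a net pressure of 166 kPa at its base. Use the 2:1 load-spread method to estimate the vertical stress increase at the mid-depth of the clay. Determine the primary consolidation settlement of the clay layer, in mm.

Mid-depth of clay below the ground surface: z = 1.4 + 4.4/2 = 3.6 m.
Total vertical stress at mid-clay: σ_v = 18.2×1.4 + 18.9×2.2 = 67.06 kPa.
Pore pressure: u = 9.81×(3.6 − 0) = 35.316 kPa.
Initial effective stress: σ'_0 = σ_v − u = 67.06 − 35.316 = 31.744 kPa.
Stress increase at mid-clay by the 2:1 spreading method:
Δσ = qBL/((B+z)(L+z)) = 166×4.7×11/((4.7+3.6)(11+3.6)) = 70.822 kPa
Final effective stress: σ'_f = σ'_0 + Δσ = 31.744 + 70.822 = 102.57 kPa.
Normally consolidated clay, so the full stress increment lies on the virgin compression line:
S_c = C_c·H/(1+e₀)·log₁₀(σ'_f/σ'_0) = 0.44×4.4/(1+0.75)×log₁₀(102.57/31.744)
    = 1.1063 × 0.50936 = 0.5635 m

S_c ≈ 564 mm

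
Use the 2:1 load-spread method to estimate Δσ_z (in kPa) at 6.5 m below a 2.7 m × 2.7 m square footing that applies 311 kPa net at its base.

By the 2:1 method the load spreads at 1 horizontal : 2 vertical, so at depth z the loaded area has grown by z in each plan dimension:
Δσ = qBL/((B+z)(L+z)) = 311×2.7×2.7/((2.7+6.5)(2.7+6.5)) = 26.786 kPa

Δσ_z ≈ 26.8 kPa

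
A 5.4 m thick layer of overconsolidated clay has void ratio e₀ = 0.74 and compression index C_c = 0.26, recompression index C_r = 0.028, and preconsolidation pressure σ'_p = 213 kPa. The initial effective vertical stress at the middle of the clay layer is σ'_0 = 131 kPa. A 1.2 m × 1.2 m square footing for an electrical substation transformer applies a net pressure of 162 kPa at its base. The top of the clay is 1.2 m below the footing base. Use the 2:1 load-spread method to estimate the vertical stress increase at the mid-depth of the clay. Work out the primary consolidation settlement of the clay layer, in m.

S_c ≈ 0.0025 m

Mid-depth of clay below the footing base: z = 1.2 + 5.4/2 = 3.9 m.
Stress increase at mid-clay by the 2:1 spreading method:
Δσ = qBL/((B+z)(L+z)) = 162×1.2×1.2/((1.2+3.9)(1.2+3.9)) = 8.9689 kPa
Final effective stress: σ'_f = 131 + 8.9689 = 139.97 kPa.
σ'_f = 139.97 ≤ σ'_p = 213 kPa, so the clay remains overconsolidated and only the recompression index applies:
S_c = C_r·H/(1+e₀)·log₁₀(σ'_f/σ'_0) = 0.028×5.4/1.74×log₁₀(139.97/131)
    = 0.086895 × 0.028764 = 0.002499 m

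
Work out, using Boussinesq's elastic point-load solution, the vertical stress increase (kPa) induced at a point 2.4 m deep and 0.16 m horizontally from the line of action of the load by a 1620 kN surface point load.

Δσ_z ≈ 133 kPa

Boussinesq vertical stress below a point load on an elastic half-space:
Δσ_z = 3P/(2πz²) · [1 + (r/z)²]^(−5/2)
r/z = 0.16/2.4 = 0.066667; [1+(r/z)²]^(−5/2) = 0.98897.
Δσ_z = 3×1620/(2π×2.4²) × 0.98897 = 134.29 × 0.98897 = 132.8 kPa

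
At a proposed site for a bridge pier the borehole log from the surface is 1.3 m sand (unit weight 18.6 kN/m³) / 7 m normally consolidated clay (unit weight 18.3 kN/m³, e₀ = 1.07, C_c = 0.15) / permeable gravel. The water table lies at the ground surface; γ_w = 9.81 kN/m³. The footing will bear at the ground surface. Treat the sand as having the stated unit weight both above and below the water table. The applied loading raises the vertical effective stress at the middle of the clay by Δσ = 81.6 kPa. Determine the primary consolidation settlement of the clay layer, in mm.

Mid-depth of clay below the ground surface: z = 1.3 + 7/2 = 4.8 m.
Total vertical stress at mid-clay: σ_v = 18.6×1.3 + 18.3×3.5 = 88.23 kPa.
Pore pressure: u = 9.81×(4.8 − 0) = 47.088 kPa.
Initial effective stress: σ'_0 = σ_v − u = 88.23 − 47.088 = 41.142 kPa.
Final effective stress: σ'_f = σ'_0 + Δσ = 41.142 + 81.6 = 122.74 kPa.
Normally consolidated clay, so the full stress increment lies on the virgin compression line:
S_c = C_c·H/(1+e₀)·log₁₀(σ'_f/σ'_0) = 0.15×7/(1+1.07)×log₁₀(122.74/41.142)
    = 0.50725 × 0.4747 = 0.2408 m

S_c ≈ 241 mm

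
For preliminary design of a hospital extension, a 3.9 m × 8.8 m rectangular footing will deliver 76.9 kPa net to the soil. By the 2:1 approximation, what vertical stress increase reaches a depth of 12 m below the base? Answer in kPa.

By the 2:1 method the load spreads at 1 horizontal : 2 vertical, so at depth z the loaded area has grown by z in each plan dimension:
Δσ = qBL/((B+z)(L+z)) = 76.9×3.9×8.8/((3.9+12)(8.8+12)) = 7.9802 kPa

Δσ_z ≈ 7.98 kPa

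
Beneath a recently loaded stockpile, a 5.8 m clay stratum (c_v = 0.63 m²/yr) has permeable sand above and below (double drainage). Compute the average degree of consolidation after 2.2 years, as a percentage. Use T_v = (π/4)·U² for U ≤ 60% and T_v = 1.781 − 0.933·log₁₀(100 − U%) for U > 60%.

U ≈ 45.8 %

Drainage path length: H_d = H/2 = 2.9 m (double drainage).
T_v = c_v·t/H_d² = 0.63×2.2/2.9² = 0.1648.
T_v = 0.1648 corresponds to the U ≤ 60% branch:
U = √(4T_v/π) = 0.4581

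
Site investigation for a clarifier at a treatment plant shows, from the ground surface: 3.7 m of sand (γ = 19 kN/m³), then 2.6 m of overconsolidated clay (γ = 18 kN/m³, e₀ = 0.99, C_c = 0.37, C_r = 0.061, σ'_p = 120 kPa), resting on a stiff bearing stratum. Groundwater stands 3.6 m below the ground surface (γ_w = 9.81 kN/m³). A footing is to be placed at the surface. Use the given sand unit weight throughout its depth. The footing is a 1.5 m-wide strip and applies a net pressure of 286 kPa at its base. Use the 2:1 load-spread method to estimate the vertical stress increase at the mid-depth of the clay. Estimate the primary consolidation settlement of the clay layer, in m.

S_c ≈ 0.0552 m

Mid-depth of clay below the ground surface: z = 3.7 + 2.6/2 = 5 m.
Total vertical stress at mid-clay: σ_v = 19×3.7 + 18×1.3 = 93.7 kPa.
Pore pressure: u = 9.81×(5 − 3.6) = 13.734 kPa.
Initial effective stress: σ'_0 = σ_v − u = 93.7 − 13.734 = 79.966 kPa.
Stress increase at mid-clay by the 2:1 spreading method:
Δσ = qB/(B+z) = 286×1.5/(1.5+5) = 66 kPa
Final effective stress: σ'_f = 79.966 + 66 = 145.97 kPa.
σ'_f = 145.97 > σ'_p = 120 kPa, so the stress path crosses the preconsolidation pressure — recompression up to σ'_p, then virgin compression beyond:
S_c = H/(1+e₀)·[C_r·log₁₀(σ'_p/σ'_0) + C_c·log₁₀(σ'_f/σ'_p)]
    = 2.6/1.99 × [0.061×log₁₀(120/79.966) + 0.37×log₁₀(145.97/120)]
    = 1.3065 × [0.010753 + 0.03148] = 0.05518 m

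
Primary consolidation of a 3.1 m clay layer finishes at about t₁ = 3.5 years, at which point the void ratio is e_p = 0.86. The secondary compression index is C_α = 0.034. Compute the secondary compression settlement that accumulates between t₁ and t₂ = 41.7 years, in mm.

S_s ≈ 61 mm

Secondary compression: S_s = C_α·H/(1+e_p)·log₁₀(t₂/t₁)
S_s = 0.034×3.1/(1+0.86)×log₁₀(41.7/3.5)
    = 0.05667 × 1.076 = 0.06098 m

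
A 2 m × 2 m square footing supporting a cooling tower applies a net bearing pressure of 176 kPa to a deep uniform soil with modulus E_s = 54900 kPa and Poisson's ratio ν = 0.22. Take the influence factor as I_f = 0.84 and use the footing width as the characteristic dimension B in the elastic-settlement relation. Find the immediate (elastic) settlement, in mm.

S_e ≈ 5.13 mm

Immediate (elastic) settlement: S_e = q·B·(1−ν²)/E_s · I_f.
S_e = 176 × 2 × (1 − 0.22²) / 54900 × 0.84
    = 176 × 2 × 0.9516 / 54900 × 0.84
    = 0.005125 m = 5.125 mm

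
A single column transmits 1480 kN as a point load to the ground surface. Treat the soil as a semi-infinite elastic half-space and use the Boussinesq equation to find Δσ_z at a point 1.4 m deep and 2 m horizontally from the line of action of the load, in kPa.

Boussinesq vertical stress below a point load on an elastic half-space:
Δσ_z = 3P/(2πz²) · [1 + (r/z)²]^(−5/2)
r/z = 2/1.4 = 1.4286; [1+(r/z)²]^(−5/2) = 0.062019.
Δσ_z = 3×1480/(2π×1.4²) × 0.062019 = 360.53 × 0.062019 = 22.36 kPa

Δσ_z ≈ 22.4 kPa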